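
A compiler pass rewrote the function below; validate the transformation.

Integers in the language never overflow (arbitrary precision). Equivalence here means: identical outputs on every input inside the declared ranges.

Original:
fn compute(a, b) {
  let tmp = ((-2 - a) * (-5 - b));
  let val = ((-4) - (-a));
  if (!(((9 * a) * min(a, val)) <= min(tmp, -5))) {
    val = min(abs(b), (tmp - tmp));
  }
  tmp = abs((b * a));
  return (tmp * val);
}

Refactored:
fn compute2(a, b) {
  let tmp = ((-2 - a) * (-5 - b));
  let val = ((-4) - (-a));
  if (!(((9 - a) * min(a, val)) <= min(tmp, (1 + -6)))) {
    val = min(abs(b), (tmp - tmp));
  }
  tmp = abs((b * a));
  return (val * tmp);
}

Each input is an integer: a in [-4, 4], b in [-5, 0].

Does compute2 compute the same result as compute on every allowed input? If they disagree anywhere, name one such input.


There is a counterexample at a=-4, b=-5: 0 on one side, -160 on the other.
compute: tmp=0, then val=-8, then (!(((9 * a) * min(a, val)) <= min(tmp, -5))) is true, then val=0, then tmp=20, then returns 0
compute2: tmp=0, then val=-8, then (!(((9 - a) * min(a, val)) <= min(tmp, (1 + -6)))) is false, then tmp=20, then returns -160
verdict: not equivalent; witness: a=-4, b=-5


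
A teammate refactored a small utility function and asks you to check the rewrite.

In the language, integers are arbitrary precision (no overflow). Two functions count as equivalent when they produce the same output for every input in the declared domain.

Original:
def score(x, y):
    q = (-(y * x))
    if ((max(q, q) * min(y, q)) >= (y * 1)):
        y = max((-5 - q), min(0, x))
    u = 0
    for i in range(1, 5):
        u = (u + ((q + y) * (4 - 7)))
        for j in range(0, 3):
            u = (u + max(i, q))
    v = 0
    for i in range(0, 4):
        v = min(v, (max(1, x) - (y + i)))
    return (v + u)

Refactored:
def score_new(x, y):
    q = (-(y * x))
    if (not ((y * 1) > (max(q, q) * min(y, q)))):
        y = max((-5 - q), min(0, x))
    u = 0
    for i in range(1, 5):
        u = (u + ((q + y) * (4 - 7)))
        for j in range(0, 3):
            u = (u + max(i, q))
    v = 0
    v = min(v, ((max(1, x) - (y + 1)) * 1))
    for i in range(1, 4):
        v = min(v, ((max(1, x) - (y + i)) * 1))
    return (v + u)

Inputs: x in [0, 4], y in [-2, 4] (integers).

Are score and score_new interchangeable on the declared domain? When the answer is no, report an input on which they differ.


The edit looks behavioral (`0` became `1`), but over these ranges it never changes the outcome; all 35 inputs agree.
verdict: equivalent


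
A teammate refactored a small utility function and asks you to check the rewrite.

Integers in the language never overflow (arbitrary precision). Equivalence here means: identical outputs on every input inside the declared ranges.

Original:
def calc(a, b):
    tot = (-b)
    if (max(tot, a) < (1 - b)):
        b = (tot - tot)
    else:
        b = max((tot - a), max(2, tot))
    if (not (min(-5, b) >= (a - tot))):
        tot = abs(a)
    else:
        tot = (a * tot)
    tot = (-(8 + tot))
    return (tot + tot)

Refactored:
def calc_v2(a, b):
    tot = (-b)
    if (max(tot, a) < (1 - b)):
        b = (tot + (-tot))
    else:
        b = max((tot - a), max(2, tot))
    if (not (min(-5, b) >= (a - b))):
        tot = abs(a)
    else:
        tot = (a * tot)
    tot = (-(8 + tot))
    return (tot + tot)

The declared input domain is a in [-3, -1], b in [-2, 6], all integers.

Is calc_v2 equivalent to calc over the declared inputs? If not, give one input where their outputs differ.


Run the pair on a=-3, b=-2.
calc: tot = 2; (max(tot, a) < (1 - b)) -> true; b = 0; (not (min(-5, b) >= (a - tot))) -> false; tot = -6; tot = -2; return -4
calc_v2: tot = 2; (max(tot, a) < (1 - b)) -> true; b = 0; (not (min(-5, b) >= (a - b))) -> true; tot = 3; tot = -11; return -22
-4 and -22 differ, so these are not the same function on this domain.
verdict: not equivalent; witness: a=-3, b=-2


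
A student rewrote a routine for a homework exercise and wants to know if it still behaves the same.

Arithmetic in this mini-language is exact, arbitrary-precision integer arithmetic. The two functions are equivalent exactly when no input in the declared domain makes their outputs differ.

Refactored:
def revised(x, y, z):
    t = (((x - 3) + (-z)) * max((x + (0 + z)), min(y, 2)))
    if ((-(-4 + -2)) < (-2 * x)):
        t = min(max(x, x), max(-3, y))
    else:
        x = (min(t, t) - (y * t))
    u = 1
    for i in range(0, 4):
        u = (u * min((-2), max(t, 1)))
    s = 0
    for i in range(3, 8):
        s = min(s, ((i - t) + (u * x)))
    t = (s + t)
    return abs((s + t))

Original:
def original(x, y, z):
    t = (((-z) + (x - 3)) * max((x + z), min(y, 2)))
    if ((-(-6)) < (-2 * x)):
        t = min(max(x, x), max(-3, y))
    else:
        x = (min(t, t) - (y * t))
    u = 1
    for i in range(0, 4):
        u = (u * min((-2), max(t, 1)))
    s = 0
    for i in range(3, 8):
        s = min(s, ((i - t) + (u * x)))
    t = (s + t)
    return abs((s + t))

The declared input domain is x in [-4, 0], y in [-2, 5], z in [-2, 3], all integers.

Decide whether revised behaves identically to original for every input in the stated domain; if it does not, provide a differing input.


Equivalent — the differences include constant usage differs; and arithmetic usage differs, yet no declared input distinguishes the two.
One worked example (x=-4, y=0, z=3) — original: t=0, then ((-(-6)) < (-2 * x)) is true, then t=-4, then u=1, then (i=0), then u=-2, then (i=1), then u=4, then (i=2), then u=-8, then (i=3), then u=16, then s=0, then (i=3), then s=-57, then (i=4), then s=-57, then (i=5), then s=-57, then (i=6), then s=-57, then (i=7), then s=-57, then t=-61, then returns 118; revised: t=0, then ((-(-4 + -2)) < (-2 * x)) is true, then t=-4, then u=1, then (i=0), then u=-2, then (i=1), then u=4, then (i=2), then u=-8, then (i=3), then u=16, then s=0, then (i=3), then s=-57, then (i=4), then s=-57, then (i=5), then s=-57, then (i=6), then s=-57, then (i=7), then s=-57, then t=-61, then returns 118; agreement on 118.
Across all 240 domain points the two functions coincide.
verdict: equivalent


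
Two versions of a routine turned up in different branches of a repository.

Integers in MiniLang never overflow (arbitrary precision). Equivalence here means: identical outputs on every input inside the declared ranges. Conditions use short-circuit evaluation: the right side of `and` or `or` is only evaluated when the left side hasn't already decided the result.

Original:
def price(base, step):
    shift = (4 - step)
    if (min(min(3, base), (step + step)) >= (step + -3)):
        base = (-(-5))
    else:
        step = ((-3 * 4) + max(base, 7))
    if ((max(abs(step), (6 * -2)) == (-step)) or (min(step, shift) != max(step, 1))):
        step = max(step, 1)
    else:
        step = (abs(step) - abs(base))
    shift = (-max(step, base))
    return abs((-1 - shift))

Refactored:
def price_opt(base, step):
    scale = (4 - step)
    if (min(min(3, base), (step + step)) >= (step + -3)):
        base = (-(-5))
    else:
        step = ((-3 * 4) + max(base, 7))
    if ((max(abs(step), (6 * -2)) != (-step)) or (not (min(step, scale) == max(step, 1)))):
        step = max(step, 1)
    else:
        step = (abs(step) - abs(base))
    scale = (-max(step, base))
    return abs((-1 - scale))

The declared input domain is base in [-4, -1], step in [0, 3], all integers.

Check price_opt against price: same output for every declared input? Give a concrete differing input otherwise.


The one real change (`(max(abs(step), (6 * -2)) == (-step))` became `(max(abs(step), (6 * -2)) != (-step))`) has no effect anywhere in the declared ranges.
Spot check at base=-3, step=2 — price: shift becomes 2; next (min(min(3, base), (step + step)) >= (step + -3)) evaluates to false; next step becomes -5; next ((max(abs(step), (6 * -2)) == (-step)) or (min(step, shift) != max(step, 1))) evaluates to true; next step becomes 1; next shift becomes -1; next final value 0. price_opt: scale becomes 2; next (min(min(3, base), (step + step)) >= (step + -3)) evaluates to false; next step becomes -5; next ((max(abs(step), (6 * -2)) != (-step)) or (not (min(step, scale) == max(step, 1)))) evaluates to true; next step becomes 1; next scale becomes -1; next final value 0. Both give 0.
Every one of the 16 inputs gives matching results.
verdict: equivalent


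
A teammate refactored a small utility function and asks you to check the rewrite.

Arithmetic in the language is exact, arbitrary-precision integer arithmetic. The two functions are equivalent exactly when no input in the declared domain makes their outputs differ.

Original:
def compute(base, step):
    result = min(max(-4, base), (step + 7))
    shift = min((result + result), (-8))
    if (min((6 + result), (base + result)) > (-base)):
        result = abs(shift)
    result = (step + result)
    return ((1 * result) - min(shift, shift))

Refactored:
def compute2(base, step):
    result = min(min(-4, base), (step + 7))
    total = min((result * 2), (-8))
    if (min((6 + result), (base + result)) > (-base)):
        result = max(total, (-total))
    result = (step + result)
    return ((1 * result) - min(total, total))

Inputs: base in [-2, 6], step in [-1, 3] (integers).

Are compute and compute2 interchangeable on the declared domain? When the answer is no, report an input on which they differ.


There is a counterexample at base=-2, step=-1: 5 on one side, 3 on the other.
compute: result := -2 | shift := -8 | (min((6 + result), (base + result)) > (-base)): false | result := -3 | result 5
compute2: result := -4 | total := -8 | (min((6 + result), (base + result)) > (-base)): false | result := -5 | result 3
verdict: not equivalent; witness: base=-2, step=-1


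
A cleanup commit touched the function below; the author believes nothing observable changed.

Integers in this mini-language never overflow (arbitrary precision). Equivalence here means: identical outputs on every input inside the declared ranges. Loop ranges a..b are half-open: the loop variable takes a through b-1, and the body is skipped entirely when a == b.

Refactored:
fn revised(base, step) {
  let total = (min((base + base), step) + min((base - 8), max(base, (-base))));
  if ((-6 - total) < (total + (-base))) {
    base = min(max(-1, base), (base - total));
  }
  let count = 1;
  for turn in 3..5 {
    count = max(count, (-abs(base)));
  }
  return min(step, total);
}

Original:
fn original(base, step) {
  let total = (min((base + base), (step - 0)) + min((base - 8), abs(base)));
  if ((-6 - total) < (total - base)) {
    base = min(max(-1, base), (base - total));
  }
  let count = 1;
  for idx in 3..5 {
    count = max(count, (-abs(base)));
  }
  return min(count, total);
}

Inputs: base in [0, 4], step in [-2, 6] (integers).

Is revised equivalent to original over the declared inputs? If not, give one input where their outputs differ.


On input base=4, step=6, original returns 1 while revised returns 2.
verdict: not equivalent; witness: base=4, step=6


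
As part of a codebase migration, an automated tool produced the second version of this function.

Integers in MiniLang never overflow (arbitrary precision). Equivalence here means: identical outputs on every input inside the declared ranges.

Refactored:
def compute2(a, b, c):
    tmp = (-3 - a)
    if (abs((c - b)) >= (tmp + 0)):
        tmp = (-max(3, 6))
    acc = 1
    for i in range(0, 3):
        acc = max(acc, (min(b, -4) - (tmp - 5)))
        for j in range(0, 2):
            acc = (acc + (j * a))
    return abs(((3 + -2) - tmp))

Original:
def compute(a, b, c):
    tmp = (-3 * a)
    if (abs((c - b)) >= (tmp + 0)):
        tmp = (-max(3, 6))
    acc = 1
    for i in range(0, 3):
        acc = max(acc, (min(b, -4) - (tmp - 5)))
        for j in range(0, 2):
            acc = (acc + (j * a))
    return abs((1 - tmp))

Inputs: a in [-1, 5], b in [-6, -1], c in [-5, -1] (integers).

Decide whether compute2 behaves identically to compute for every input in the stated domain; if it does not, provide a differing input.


On input a=-1, b=-6, c=-5, compute returns 2 while compute2 returns 7.
verdict: not equivalent; witness: a=-1, b=-6, c=-5


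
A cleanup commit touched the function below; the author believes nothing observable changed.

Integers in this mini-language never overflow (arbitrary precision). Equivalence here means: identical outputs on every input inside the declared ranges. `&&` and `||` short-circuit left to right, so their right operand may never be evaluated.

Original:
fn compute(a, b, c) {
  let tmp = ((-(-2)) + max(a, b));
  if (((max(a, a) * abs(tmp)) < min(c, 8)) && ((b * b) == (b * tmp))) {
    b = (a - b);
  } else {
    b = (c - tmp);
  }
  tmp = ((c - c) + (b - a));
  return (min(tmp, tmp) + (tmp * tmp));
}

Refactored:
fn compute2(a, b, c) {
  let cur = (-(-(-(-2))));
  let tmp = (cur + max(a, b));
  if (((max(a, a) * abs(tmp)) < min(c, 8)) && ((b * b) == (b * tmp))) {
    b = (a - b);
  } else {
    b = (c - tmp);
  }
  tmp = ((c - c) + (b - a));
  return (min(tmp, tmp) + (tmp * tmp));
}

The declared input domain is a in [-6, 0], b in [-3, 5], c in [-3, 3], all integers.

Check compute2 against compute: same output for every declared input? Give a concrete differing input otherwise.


This is a faithful refactor — statement counts differ; local variable names differ, but the computed results match everywhere.
As a probe, take a=-4, b=4, c=0: compute runs tmp becomes 6; next (((max(a, a) * abs(tmp)) < min(c, 8)) && ((b * b) == (b * tmp))) evaluates to false; next b becomes -6; next tmp becomes -2; next final value 2; compute2 runs cur becomes 2; next tmp becomes 6; next (((max(a, a) * abs(tmp)) < min(c, 8)) && ((b * b) == (b * tmp))) evaluates to false; next b becomes -6; next tmp becomes -2; next final value 2; both end at 2.
An exhaustive pass over the 441 declared inputs shows identical outputs.
verdict: equivalent


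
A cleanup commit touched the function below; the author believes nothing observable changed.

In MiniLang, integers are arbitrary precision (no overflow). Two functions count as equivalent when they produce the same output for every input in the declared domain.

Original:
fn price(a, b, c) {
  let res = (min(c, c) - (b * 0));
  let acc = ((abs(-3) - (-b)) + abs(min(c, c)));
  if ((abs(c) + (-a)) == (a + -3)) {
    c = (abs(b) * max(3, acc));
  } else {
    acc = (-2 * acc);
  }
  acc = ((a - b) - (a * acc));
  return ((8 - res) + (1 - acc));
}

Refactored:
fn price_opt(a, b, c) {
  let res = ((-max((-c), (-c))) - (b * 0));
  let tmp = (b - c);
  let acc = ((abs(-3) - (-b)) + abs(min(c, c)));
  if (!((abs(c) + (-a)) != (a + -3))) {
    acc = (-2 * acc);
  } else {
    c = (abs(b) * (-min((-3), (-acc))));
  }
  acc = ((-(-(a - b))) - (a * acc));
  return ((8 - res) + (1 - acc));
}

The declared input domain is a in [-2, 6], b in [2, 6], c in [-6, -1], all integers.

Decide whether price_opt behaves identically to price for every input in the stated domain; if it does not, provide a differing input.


These are not equivalent — on a=-2, b=2, c=-6 the outputs split (63 vs -3).
price: res = -6; acc = 11; ((abs(c) + (-a)) == (a + -3)) -> false; acc = -22; acc = -48; return 63
price_opt: res = -6; tmp = 8; acc = 11; (!((abs(c) + (-a)) != (a + -3))) -> false; c = 22; acc = 18; return -3
verdict: not equivalent; witness: a=-2, b=2, c=-6


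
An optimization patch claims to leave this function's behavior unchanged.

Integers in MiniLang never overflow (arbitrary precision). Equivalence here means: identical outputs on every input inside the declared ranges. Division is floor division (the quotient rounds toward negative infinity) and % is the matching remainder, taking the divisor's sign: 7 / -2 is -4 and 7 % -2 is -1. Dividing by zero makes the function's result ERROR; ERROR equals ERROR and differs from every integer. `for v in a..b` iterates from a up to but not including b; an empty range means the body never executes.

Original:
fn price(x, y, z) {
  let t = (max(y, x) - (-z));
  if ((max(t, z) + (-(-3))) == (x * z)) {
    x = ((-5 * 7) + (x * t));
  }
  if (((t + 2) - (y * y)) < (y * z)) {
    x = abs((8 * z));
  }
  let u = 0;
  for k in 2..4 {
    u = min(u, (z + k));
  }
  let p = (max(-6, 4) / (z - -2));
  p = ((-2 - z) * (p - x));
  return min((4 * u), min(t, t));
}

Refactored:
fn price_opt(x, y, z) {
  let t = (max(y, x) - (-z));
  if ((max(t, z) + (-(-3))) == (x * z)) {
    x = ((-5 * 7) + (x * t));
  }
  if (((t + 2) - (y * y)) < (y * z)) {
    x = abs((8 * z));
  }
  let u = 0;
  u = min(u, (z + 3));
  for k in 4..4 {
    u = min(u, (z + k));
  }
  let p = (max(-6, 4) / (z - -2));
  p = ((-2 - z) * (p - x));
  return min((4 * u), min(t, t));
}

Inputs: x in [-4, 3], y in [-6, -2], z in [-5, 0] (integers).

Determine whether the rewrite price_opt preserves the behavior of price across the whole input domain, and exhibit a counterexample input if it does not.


x=-4, y=-6, z=-5 yields -12 from price but -9 from price_opt.
verdict: not equivalent; witness: x=-4, y=-6, z=-5


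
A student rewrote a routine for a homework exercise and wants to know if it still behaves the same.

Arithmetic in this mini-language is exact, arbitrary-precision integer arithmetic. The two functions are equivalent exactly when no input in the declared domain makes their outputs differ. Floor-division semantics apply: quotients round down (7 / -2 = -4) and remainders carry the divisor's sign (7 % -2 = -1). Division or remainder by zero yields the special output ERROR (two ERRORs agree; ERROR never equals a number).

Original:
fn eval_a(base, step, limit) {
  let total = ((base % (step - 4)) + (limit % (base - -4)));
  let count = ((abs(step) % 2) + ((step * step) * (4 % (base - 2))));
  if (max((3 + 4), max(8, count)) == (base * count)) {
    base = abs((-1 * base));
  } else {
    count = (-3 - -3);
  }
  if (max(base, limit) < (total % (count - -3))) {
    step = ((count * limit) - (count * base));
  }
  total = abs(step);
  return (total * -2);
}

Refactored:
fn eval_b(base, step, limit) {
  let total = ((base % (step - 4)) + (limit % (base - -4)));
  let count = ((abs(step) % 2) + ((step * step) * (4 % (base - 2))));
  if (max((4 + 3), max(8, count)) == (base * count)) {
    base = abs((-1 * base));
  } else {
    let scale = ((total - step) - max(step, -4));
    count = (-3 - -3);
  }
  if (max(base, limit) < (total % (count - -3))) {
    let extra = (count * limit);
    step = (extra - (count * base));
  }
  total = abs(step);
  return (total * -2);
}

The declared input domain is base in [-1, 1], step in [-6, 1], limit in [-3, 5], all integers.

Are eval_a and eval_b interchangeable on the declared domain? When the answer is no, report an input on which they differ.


Changes here: arithmetic usage differs; min/max/abs usage differs; local variable names differ; constant usage differs; statement counts differ; the full 216-point sweep finds no disagreement.
verdict: equivalent


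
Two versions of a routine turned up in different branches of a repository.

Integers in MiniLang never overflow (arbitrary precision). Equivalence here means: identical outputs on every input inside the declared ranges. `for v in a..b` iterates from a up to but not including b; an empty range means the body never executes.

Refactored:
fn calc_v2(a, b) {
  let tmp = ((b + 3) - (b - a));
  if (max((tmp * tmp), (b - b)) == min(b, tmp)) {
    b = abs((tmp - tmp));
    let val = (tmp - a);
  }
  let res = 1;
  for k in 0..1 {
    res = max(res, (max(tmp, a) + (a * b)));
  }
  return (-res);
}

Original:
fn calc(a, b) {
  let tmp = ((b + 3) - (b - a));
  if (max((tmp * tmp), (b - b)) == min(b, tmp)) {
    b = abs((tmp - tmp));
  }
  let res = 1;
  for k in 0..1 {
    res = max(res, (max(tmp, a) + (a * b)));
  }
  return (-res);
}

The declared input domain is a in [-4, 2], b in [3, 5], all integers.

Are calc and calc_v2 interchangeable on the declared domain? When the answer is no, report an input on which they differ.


Although statement counts differ, and local variable names differ, and arithmetic usage differs, 21/21 inputs agree.
verdict: equivalent


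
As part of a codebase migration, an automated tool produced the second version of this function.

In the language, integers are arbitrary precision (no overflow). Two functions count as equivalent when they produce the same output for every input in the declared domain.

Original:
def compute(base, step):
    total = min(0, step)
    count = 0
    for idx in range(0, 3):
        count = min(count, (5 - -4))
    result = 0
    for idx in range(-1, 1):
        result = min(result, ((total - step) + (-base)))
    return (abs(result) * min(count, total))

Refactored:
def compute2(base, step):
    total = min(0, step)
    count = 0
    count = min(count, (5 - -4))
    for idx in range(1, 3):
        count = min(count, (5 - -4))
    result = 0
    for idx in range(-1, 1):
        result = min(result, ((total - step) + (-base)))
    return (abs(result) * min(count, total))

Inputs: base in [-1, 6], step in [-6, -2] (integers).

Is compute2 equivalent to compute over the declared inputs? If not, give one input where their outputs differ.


Changes here: arithmetic usage differs; also loop structure differs; also constant usage differs; also min/max/abs usage differs; also statement counts differ; the full 40-point sweep finds no disagreement.
verdict: equivalent


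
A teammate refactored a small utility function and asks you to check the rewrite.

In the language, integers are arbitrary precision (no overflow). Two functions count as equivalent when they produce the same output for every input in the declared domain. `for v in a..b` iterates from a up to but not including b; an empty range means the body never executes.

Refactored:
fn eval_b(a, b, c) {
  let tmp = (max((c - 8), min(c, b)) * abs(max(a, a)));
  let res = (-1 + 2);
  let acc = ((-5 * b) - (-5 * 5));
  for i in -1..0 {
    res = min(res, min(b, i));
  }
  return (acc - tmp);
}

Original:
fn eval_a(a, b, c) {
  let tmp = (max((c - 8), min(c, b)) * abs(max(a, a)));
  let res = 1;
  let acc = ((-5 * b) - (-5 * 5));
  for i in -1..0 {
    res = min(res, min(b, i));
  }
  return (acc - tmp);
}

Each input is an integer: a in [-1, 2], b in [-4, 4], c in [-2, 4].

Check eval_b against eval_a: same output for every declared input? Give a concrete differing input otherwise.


Comparing the listings, the differences include: arithmetic usage differs, plus constant usage differs.
Spot check at a=1, b=-1, c=4 — eval_a: tmp = -1; res = 1; acc = 30; [i=-1]; res = -1; return 31. eval_b: tmp = -1; res = 1; acc = 30; [i=-1]; res = -1; return 31. Both give 31.
Checked all 252 inputs in the declared domain: the outputs agree on every one.
verdict: equivalent


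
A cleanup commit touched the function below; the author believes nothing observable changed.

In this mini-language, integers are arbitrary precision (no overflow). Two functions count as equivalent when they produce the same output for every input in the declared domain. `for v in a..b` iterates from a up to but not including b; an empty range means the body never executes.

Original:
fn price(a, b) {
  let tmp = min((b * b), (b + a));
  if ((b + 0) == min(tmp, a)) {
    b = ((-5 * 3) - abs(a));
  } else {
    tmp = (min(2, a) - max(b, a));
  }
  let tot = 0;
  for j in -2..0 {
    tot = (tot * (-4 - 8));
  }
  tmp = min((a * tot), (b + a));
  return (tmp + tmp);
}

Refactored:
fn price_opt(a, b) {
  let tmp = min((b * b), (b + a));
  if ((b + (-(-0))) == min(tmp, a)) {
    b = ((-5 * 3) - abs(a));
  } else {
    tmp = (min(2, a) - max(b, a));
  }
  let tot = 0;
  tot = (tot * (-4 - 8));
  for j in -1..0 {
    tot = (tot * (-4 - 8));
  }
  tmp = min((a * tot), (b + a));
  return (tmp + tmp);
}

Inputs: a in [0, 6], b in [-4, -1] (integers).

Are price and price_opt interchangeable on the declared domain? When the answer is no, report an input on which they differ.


This is a faithful refactor — constant usage differs, plus arithmetic usage differs, plus statement counts differ, plus loop structure differs, but the computed results match everywhere.
Tracing a=6, b=-2: price: tmp = 4; ((b + 0) == min(tmp, a)) -> false; tmp = -4; tot = 0; [j=-2]; tot = 0; [j=-1]; tot = 0; tmp = 0; return 0 | price_opt: tmp = 4; ((b + (-(-0))) == min(tmp, a)) -> false; tmp = -4; tot = 0; tot = 0; [j=-1]; tot = 0; tmp = 0; return 0 — matching result 0.
An exhaustive pass over the 28 declared inputs shows identical outputs.
verdict: equivalent


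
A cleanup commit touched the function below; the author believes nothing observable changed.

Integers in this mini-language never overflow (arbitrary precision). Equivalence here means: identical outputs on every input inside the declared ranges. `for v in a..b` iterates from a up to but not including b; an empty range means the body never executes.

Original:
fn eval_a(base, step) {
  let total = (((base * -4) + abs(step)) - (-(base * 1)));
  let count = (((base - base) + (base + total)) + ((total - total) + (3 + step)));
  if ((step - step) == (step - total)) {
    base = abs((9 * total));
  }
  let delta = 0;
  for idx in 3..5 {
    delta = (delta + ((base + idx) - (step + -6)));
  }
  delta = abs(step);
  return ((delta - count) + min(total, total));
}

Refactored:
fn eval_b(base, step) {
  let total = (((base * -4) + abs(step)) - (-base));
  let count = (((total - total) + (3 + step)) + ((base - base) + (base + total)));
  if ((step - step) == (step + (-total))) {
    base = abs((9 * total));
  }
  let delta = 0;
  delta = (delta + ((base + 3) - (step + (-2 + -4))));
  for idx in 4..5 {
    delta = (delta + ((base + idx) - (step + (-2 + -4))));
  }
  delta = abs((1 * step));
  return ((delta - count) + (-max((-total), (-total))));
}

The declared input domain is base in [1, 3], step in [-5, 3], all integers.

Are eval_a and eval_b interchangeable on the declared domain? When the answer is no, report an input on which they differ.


The two versions differ — the changes include loop structure differs; statement counts differ; constant usage differs; arithmetic usage differs; min/max/abs usage differs.
Spot check at base=1, step=-4 — eval_a: total = 1; count = 1; ((step - step) == (step - total)) -> false; delta = 0; [idx=3]; delta = 14; [idx=4]; delta = 29; delta = 4; return 4. eval_b: total = 1; count = 1; ((step - step) == (step + (-total))) -> false; delta = 0; delta = 14; [idx=4]; delta = 29; delta = 4; return 4. Both give 4.
Checked all 27 inputs in the declared domain: the outputs agree on every one.
verdict: equivalent


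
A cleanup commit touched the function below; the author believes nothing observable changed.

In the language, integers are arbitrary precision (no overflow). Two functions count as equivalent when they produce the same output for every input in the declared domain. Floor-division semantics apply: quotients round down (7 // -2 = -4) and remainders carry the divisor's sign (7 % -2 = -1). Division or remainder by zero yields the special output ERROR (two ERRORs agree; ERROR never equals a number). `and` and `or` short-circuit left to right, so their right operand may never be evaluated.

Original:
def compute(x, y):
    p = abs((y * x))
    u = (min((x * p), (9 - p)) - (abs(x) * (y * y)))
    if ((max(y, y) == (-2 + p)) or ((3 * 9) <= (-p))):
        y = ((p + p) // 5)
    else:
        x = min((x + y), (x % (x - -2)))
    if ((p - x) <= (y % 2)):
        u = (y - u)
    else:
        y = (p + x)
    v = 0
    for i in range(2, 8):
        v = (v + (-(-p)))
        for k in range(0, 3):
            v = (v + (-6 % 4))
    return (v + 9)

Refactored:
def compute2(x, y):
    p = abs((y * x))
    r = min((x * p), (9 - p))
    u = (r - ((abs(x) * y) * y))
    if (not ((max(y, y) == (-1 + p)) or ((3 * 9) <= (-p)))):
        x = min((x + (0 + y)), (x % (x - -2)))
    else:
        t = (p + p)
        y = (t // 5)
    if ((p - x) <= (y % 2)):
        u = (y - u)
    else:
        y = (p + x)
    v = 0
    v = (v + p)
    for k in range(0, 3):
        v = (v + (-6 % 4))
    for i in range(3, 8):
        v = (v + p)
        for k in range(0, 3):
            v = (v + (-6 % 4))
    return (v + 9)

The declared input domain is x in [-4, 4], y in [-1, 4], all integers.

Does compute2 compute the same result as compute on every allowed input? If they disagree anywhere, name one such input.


Input x=-2, y=1: ERROR from compute versus 57 from compute2.
verdict: not equivalent; witness: x=-2, y=1


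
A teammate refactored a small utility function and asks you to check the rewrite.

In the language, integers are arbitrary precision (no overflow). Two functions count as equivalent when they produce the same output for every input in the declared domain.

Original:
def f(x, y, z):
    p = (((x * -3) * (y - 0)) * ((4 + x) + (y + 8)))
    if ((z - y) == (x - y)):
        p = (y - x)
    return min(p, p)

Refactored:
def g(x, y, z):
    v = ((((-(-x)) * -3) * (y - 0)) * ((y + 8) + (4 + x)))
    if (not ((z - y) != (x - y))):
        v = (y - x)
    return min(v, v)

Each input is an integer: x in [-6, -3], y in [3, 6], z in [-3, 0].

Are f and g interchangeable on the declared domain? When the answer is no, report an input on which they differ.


Differences: comparison usage differs; boolean connective usage differs; local variable names differ — yet all 64 inputs agree.
verdict: equivalent


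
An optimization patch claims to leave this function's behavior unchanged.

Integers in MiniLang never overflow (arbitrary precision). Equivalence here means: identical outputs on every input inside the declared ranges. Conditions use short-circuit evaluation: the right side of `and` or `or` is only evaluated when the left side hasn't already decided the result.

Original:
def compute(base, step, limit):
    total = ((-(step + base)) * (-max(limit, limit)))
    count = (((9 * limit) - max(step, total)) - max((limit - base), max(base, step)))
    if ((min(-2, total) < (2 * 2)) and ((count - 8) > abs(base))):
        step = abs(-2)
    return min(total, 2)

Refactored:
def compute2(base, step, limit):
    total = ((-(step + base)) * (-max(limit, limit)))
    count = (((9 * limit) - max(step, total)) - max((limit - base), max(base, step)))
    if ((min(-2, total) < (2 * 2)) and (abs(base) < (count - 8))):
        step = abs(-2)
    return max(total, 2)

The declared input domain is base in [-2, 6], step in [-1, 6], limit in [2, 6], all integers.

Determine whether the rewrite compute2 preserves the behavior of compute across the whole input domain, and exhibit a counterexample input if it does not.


Try base=-2, step=-1, limit=2.
compute: total becomes -6; next count becomes 15; next ((min(-2, total) < (2 * 2)) and ((count - 8) > abs(base))) evaluates to true; next step becomes 2; next final value -6
compute2: total becomes -6; next count becomes 15; next ((min(-2, total) < (2 * 2)) and (abs(base) < (count - 8))) evaluates to true; next step becomes 2; next final value 2
-6 vs 2 — the two versions disagree here.
verdict: not equivalent; witness: base=-2, step=-1, limit=2


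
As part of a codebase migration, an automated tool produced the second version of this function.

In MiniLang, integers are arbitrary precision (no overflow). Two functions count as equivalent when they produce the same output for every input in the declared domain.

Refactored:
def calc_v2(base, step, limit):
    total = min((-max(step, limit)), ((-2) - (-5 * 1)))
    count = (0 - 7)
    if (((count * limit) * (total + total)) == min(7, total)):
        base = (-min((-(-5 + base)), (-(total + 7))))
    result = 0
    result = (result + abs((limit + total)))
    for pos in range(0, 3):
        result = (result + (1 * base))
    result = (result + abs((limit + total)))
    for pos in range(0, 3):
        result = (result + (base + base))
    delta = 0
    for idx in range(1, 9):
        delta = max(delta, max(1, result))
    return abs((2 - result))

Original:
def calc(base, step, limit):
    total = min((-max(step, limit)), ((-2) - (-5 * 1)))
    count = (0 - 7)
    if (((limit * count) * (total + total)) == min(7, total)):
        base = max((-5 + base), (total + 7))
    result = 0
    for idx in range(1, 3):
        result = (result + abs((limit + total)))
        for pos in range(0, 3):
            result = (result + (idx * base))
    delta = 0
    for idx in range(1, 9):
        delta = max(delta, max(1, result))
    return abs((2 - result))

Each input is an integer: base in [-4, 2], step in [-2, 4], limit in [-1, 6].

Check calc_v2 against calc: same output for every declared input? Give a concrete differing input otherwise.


Behavior is preserved: although constant usage differs, plus statement counts differ, plus loop structure differs, plus arithmetic usage differs, plus min/max/abs usage differs, the outputs never diverge.
One worked example (base=-4, step=3, limit=0) — calc: total := -3 | count := -7 | (((limit * count) * (total + total)) == min(7, total)): false | result := 0 | iter idx=1: | result := 3 | iter pos=0: | result := -1 | iter pos=1: | result := -5 | iter pos=2: | result := -9 | iter idx=2: | result := -6 | iter pos=0: | result := -14 | iter pos=1: | result := -22 | iter pos=2: | result := -30 | delta := 0 | iter idx=1: | delta := 1 | iter idx=2: | delta := 1 | iter idx=3: | delta := 1 | iter idx=4: | delta := 1 | iter idx=5: | delta := 1 | iter idx=6: | delta := 1 | iter idx=7: | delta := 1 | iter idx=8: | delta := 1 | result 32; calc_v2: total := -3 | count := -7 | (((count * limit) * (total + total)) == min(7, total)): false | result := 0 | result := 3 | iter pos=0: | result := -1 | iter pos=1: | result := -5 | iter pos=2: | result := -9 | result := -6 | iter pos=0: | result := -14 | iter pos=1: | result := -22 | iter pos=2: | result := -30 | delta := 0 | iter idx=1: | delta := 1 | iter idx=2: | delta := 1 | iter idx=3: | delta := 1 | iter idx=4: | delta := 1 | iter idx=5: | delta := 1 | iter idx=6: | delta := 1 | iter idx=7: | delta := 1 | iter idx=8: | delta := 1 | result 32; agreement on 32.
Checked all 392 inputs in the declared domain: the outputs agree on every one.
verdict: equivalent


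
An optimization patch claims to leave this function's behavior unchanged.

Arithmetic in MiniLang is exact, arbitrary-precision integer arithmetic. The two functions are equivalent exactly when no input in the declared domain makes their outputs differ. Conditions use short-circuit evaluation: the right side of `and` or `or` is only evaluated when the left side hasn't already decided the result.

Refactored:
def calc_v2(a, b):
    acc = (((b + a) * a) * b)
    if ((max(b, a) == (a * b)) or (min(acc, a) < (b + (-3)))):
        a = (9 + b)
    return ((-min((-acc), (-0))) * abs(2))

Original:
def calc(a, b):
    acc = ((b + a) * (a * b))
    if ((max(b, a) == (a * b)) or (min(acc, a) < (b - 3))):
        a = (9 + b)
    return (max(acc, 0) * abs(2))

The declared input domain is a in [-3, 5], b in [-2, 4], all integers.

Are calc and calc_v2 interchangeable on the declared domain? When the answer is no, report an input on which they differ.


The two versions differ — the changes include min/max/abs usage differs; and arithmetic usage differs.
Spot check at a=1, b=4 — calc: acc becomes 20; next ((max(b, a) == (a * b)) or (min(acc, a) < (b - 3))) evaluates to true; next a becomes 13; next final value 40. calc_v2: acc becomes 20; next ((max(b, a) == (a * b)) or (min(acc, a) < (b + (-3)))) evaluates to true; next a becomes 13; next final value 40. Both give 40.
An exhaustive pass over the 63 declared inputs shows identical outputs.
verdict: equivalent


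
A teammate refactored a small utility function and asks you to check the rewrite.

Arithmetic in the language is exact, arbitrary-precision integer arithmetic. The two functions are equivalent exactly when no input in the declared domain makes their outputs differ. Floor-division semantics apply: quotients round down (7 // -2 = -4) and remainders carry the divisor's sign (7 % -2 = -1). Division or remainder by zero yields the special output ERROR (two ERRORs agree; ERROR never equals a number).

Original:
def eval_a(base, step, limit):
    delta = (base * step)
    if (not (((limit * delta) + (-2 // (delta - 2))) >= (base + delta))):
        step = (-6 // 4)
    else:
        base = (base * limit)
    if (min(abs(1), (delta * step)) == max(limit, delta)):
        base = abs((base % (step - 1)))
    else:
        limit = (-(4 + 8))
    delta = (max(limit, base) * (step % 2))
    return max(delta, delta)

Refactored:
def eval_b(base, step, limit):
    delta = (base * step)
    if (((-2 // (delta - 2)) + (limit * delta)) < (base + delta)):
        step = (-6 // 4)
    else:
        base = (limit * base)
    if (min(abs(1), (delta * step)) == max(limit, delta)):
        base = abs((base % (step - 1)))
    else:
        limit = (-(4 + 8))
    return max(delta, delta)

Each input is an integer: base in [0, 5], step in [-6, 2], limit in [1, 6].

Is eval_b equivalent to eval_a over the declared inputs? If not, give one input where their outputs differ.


Consider the input base=1, step=-6, limit=1.
eval_a: delta becomes -6; next (not (((limit * delta) + (-2 // (delta - 2))) >= (base + delta))) evaluates to true; next step becomes -2; next (min(abs(1), (delta * step)) == max(limit, delta)) evaluates to true; next base becomes 2; next delta becomes 0; next final value 0
eval_b: delta becomes -6; next (((-2 // (delta - 2)) + (limit * delta)) < (base + delta)) evaluates to true; next step becomes -2; next (min(abs(1), (delta * step)) == max(limit, delta)) evaluates to true; next base becomes 2; next final value -6
0 against -6: the behavior changed.
verdict: not equivalent; witness: base=1, step=-6, limit=1


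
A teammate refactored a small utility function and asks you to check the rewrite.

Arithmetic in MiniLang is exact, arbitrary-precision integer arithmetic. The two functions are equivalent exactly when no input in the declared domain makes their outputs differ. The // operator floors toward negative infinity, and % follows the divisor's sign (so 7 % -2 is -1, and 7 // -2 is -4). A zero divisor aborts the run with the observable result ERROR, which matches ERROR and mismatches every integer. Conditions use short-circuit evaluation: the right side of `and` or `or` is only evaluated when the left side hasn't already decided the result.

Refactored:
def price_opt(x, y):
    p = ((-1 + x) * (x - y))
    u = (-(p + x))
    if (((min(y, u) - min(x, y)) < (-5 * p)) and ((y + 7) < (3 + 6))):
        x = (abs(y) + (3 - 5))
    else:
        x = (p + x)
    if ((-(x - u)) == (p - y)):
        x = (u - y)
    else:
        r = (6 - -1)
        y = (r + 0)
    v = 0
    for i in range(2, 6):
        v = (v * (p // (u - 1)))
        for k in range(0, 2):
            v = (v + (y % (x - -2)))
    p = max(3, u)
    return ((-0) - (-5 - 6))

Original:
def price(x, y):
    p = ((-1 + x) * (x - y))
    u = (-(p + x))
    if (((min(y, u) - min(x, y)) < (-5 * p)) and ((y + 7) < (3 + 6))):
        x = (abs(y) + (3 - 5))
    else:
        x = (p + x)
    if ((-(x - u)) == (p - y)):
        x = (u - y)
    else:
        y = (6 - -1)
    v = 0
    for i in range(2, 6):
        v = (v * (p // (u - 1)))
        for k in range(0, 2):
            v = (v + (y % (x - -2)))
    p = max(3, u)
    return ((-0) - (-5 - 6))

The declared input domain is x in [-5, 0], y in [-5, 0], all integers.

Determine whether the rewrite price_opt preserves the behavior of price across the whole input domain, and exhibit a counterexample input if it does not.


The two are interchangeable: arithmetic usage differs; also statement counts differ; also constant usage differs; also local variable names differ, and every declared input agrees.
Tracing x=0, y=-3: price: p=-3, then u=3, then (((min(y, u) - min(x, y)) < (-5 * p)) and ((y + 7) < (3 + 6))) is true, then x=1, then ((-(x - u)) == (p - y)) is false, then y=7, then v=0, then (i=2), then v=0, then (k=0), then v=1, then (k=1), then v=2, then (i=3), then v=-4, then (k=0), then v=-3, then (k=1), then v=-2, then (i=4), then v=4, then (k=0), then v=5, then (k=1), then v=6, then (i=5), then v=-12, then (k=0), then v=-11, then (k=1), then v=-10, then p=3, then returns 11 | price_opt: p=-3, then u=3, then (((min(y, u) - min(x, y)) < (-5 * p)) and ((y + 7) < (3 + 6))) is true, then x=1, then ((-(x - u)) == (p - y)) is false, then r=7, then y=7, then v=0, then (i=2), then v=0, then (k=0), then v=1, then (k=1), then v=2, then (i=3), then v=-4, then (k=0), then v=-3, then (k=1), then v=-2, then (i=4), then v=4, then (k=0), then v=5, then (k=1), then v=6, then (i=5), then v=-12, then (k=0), then v=-11, then (k=1), then v=-10, then p=3, then returns 11 — matching result 11.
Sweeping the whole domain (36 inputs) finds no disagreement.
verdict: equivalent
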